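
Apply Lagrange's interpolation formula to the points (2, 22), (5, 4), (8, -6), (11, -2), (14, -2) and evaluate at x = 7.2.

Lagrange interpolation formula:
P(x) = Σ yᵢ × Lᵢ(x)
where Lᵢ(x) = Π_{j≠i} (x - xⱼ)/(xᵢ - xⱼ)

L_0(7.2) = (7.2 - 5)/(2 - 5) × (7.2 - 8)/(2 - 8) × (7.2 - 11)/(2 - 11) × (7.2 - 14)/(2 - 14) = -0.023394
L_1(7.2) = (7.2 - 2)/(5 - 2) × (7.2 - 8)/(5 - 8) × (7.2 - 11)/(5 - 11) × (7.2 - 14)/(5 - 14) = 0.221182
L_2(7.2) = (7.2 - 2)/(8 - 2) × (7.2 - 5)/(8 - 5) × (7.2 - 11)/(8 - 11) × (7.2 - 14)/(8 - 14) = 0.912375
L_3(7.2) = (7.2 - 2)/(11 - 2) × (7.2 - 5)/(11 - 5) × (7.2 - 8)/(11 - 8) × (7.2 - 14)/(11 - 14) = -0.128053
L_4(7.2) = (7.2 - 2)/(14 - 2) × (7.2 - 5)/(14 - 5) × (7.2 - 8)/(14 - 8) × (7.2 - 11)/(14 - 11) = 0.017890

P(7.2) = 22×L_0(7.2) + 4×L_1(7.2) + (-6)×L_2(7.2) + (-2)×L_3(7.2) + (-2)×L_4(7.2)
P(7.2) = -4.883872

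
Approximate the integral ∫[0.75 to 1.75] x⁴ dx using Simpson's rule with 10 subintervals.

f(x) = x⁴
a = 0.75, b = 1.75, n = 10
h = (b - a)/n = 0.100000

Simpson's rule: (h/3)[f(x₀) + 4f(x₁) + 2f(x₂) + ... + f(xₙ)]

x_0 = 0.7500, f(x_0) = 0.316406, coefficient = 1
x_1 = 0.8500, f(x_1) = 0.522006, coefficient = 4
x_2 = 0.9500, f(x_2) = 0.814506, coefficient = 2
x_3 = 1.0500, f(x_3) = 1.215506, coefficient = 4
x_4 = 1.1500, f(x_4) = 1.749006, coefficient = 2
x_5 = 1.2500, f(x_5) = 2.441406, coefficient = 4
x_6 = 1.3500, f(x_6) = 3.321506, coefficient = 2
x_7 = 1.4500, f(x_7) = 4.420506, coefficient = 4
x_8 = 1.5500, f(x_8) = 5.772006, coefficient = 2
x_9 = 1.6500, f(x_9) = 7.412006, coefficient = 4
x_10 = 1.7500, f(x_10) = 9.378906, coefficient = 1

I ≈ (0.100000/3) × 97.055087 = 3.235170
Exact value: 3.235156
Error: 0.000013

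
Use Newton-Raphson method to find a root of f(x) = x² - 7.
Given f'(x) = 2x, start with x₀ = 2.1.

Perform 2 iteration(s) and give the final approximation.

f(x) = x² - 7
f'(x) = 2x
x₀ = 2.1

Newton-Raphson formula: x_{n+1} = x_n - f(x_n)/f'(x_n)

Iteration 1:
  f(2.100000) = -2.590000
  f'(2.100000) = 4.200000
  x_1 = 2.100000 - (-2.590000)/4.200000 = 2.716667
Iteration 2:
  f(2.716667) = 0.380278
  f'(2.716667) = 5.433333
  x_2 = 2.716667 - 0.380278/5.433333 = 2.646677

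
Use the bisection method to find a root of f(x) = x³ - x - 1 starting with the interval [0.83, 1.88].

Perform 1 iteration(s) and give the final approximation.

f(x) = x³ - x - 1
Initial interval: [0.83, 1.88]

Iteration 1:
  c_1 = (0.830000 + 1.880000)/2 = 1.355000
  f(c_1) = f(1.355000) = 0.132814
  f(a) × f(c) < 0, new interval: [0.830000, 1.355000]

After 1 iteration(s), the approximation is c_1 = 1.355000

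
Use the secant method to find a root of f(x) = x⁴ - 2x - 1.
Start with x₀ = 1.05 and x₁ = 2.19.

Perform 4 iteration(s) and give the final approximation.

f(x) = x⁴ - 2x - 1
x₀ = 1.05, x₁ = 2.19

Secant formula: x_{n+1} = x_n - f(x_n)(x_n - x_{n-1})/(f(x_n) - f(x_{n-1}))

Iteration 1:
  f(1.050000) = -1.884494
  f(2.190000) = 17.622575
  x_2 = 2.190000 - 17.622575×(2.190000 - 1.050000)/(17.622575 - (-1.884494))
       = 1.160130
Iteration 2:
  f(2.190000) = 17.622575
  f(1.160130) = -1.508807
  x_3 = 1.160130 - (-1.508807)×(1.160130 - 2.190000)/(-1.508807 - 17.622575)
       = 1.241352
Iteration 3:
  f(1.160130) = -1.508807
  f(1.241352) = -1.108164
  x_4 = 1.241352 - (-1.108164)×(1.241352 - 1.160130)/(-1.108164 - (-1.508807))
       = 1.466007
Iteration 4:
  f(1.241352) = -1.108164
  f(1.466007) = 0.686943
  x_5 = 1.466007 - 0.686943×(1.466007 - 1.241352)/(0.686943 - (-1.108164))
       = 1.380037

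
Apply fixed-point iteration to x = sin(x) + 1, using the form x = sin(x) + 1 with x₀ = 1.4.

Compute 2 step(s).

Equation: x = sin(x) + 1
Fixed-point form: x = sin(x) + 1
x₀ = 1.4

x_1 = g(1.400000) = 1.985450
x_2 = g(1.985450) = 1.915256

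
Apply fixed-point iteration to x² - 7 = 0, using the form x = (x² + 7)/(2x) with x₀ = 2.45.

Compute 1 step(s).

Equation: x² - 7 = 0
Fixed-point form: x = (x² + 7)/(2x)
x₀ = 2.45

x_1 = g(2.450000) = 2.653571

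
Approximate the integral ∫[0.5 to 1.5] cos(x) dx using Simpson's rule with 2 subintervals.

f(x) = cos(x)
a = 0.5, b = 1.5, n = 2
h = (b - a)/n = 0.500000

Simpson's rule: (h/3)[f(x₀) + 4f(x₁) + 2f(x₂) + ... + f(xₙ)]

x_0 = 0.5000, f(x_0) = 0.877583, coefficient = 1
x_1 = 1.0000, f(x_1) = 0.540302, coefficient = 4
x_2 = 1.5000, f(x_2) = 0.070737, coefficient = 1

I ≈ (0.500000/3) × 3.109529 = 0.518255
Exact value: 0.518069
Error: 0.000185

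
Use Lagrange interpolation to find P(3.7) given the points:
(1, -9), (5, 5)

Lagrange interpolation formula:
P(x) = Σ yᵢ × Lᵢ(x)
where Lᵢ(x) = Π_{j≠i} (x - xⱼ)/(xᵢ - xⱼ)

L_0(3.7) = (3.7 - 5)/(1 - 5) = 0.325000
L_1(3.7) = (3.7 - 1)/(5 - 1) = 0.675000

P(3.7) = (-9)×L_0(3.7) + 5×L_1(3.7)
P(3.7) = 0.450000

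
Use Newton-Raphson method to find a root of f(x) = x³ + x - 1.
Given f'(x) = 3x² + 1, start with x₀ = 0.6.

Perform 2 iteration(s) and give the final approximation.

f(x) = x³ + x - 1
f'(x) = 3x² + 1
x₀ = 0.6

Newton-Raphson formula: x_{n+1} = x_n - f(x_n)/f'(x_n)

Iteration 1:
  f(0.600000) = -0.184000
  f'(0.600000) = 2.080000
  x_1 = 0.600000 - (-0.184000)/2.080000 = 0.688462
Iteration 2:
  f(0.688462) = 0.014778
  f'(0.688462) = 2.421938
  x_2 = 0.688462 - 0.014778/2.421938 = 0.682360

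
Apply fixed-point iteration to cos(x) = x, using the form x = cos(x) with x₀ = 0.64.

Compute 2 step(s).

Equation: cos(x) = x
Fixed-point form: x = cos(x)
x₀ = 0.64

x_1 = g(0.640000) = 0.802096
x_2 = g(0.802096) = 0.695202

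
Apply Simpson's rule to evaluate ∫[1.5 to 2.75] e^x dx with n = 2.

f(x) = e^x
a = 1.5, b = 2.75, n = 2
h = (b - a)/n = 0.625000

Simpson's rule: (h/3)[f(x₀) + 4f(x₁) + 2f(x₂) + ... + f(xₙ)]

x_0 = 1.5000, f(x_0) = 4.481689, coefficient = 1
x_1 = 2.1250, f(x_1) = 8.372897, coefficient = 4
x_2 = 2.7500, f(x_2) = 15.642632, coefficient = 1

I ≈ (0.625000/3) × 53.615911 = 11.169981
Exact value: 11.160943
Error: 0.009039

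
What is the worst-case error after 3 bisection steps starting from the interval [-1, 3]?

Bisection error bound: |error| ≤ (b-a)/2^n
|error| ≤ (3 - (-1))/2^3 = 4/2^3
|error| ≤ 0.5000000000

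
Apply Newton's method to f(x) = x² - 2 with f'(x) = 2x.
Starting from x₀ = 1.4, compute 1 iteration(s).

f(x) = x² - 2
f'(x) = 2x
x₀ = 1.4

Newton-Raphson formula: x_{n+1} = x_n - f(x_n)/f'(x_n)

Iteration 1:
  f(1.400000) = -0.040000
  f'(1.400000) = 2.800000
  x_1 = 1.400000 - (-0.040000)/2.800000 = 1.414286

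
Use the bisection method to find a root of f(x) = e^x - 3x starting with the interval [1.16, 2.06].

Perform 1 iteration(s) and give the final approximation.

f(x) = e^x - 3x
Initial interval: [1.16, 2.06]

Iteration 1:
  c_1 = (1.160000 + 2.060000)/2 = 1.610000
  f(c_1) = f(1.610000) = 0.172811
  f(a) × f(c) < 0, new interval: [1.160000, 1.610000]

After 1 iteration(s), the approximation is c_1 = 1.610000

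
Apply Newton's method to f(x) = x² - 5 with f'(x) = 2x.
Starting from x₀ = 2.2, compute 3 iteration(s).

f(x) = x² - 5
f'(x) = 2x
x₀ = 2.2

Newton-Raphson formula: x_{n+1} = x_n - f(x_n)/f'(x_n)

Iteration 1:
  f(2.200000) = -0.160000
  f'(2.200000) = 4.400000
  x_1 = 2.200000 - (-0.160000)/4.400000 = 2.236364
Iteration 2:
  f(2.236364) = 0.001322
  f'(2.236364) = 4.472727
  x_2 = 2.236364 - 0.001322/4.472727 = 2.236068
Iteration 3:
  f(2.236068) = 0.000000
  f'(2.236068) = 4.472136
  x_3 = 2.236068 - 0.000000/4.472136 = 2.236068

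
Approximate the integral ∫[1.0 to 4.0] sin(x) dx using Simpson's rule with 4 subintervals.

f(x) = sin(x)
a = 1.0, b = 4.0, n = 4
h = (b - a)/n = 0.750000

Simpson's rule: (h/3)[f(x₀) + 4f(x₁) + 2f(x₂) + ... + f(xₙ)]

x_0 = 1.0000, f(x_0) = 0.841471, coefficient = 1
x_1 = 1.7500, f(x_1) = 0.983986, coefficient = 4
x_2 = 2.5000, f(x_2) = 0.598472, coefficient = 2
x_3 = 3.2500, f(x_3) = -0.108195, coefficient = 4
x_4 = 4.0000, f(x_4) = -0.756802, coefficient = 1

I ≈ (0.750000/3) × 4.784776 = 1.196194
Exact value: 1.193946
Error: 0.002248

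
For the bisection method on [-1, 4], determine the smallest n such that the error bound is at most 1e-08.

We need (b-a)/2^n ≤ 1e-08
(4 - (-1))/2^n ≤ 1e-08
5/2^n ≤ 1e-08
2^n ≥ 500000000
n ≥ log₂(500000000) = 28.90
n ≥ 29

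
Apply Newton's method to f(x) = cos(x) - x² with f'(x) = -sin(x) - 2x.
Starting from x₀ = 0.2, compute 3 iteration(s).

f(x) = cos(x) - x²
f'(x) = -sin(x) - 2x
x₀ = 0.2

Newton-Raphson formula: x_{n+1} = x_n - f(x_n)/f'(x_n)

Iteration 1:
  f(0.200000) = 0.940067
  f'(0.200000) = -0.598669
  x_1 = 0.200000 - 0.940067/(-0.598669) = 1.770260
Iteration 2:
  f(1.770260) = -3.331965
  f'(1.770260) = -4.520693
  x_2 = 1.770260 - (-3.331965)/(-4.520693) = 1.033213
Iteration 3:
  f(1.033213) = -0.555467
  f'(1.033213) = -2.925374
  x_3 = 1.033213 - (-0.555467)/(-2.925374) = 0.843334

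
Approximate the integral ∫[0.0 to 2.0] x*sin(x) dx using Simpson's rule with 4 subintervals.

f(x) = x*sin(x)
a = 0.0, b = 2.0, n = 4
h = (b - a)/n = 0.500000

Simpson's rule: (h/3)[f(x₀) + 4f(x₁) + 2f(x₂) + ... + f(xₙ)]

x_0 = 0.0000, f(x_0) = 0.000000, coefficient = 1
x_1 = 0.5000, f(x_1) = 0.239713, coefficient = 4
x_2 = 1.0000, f(x_2) = 0.841471, coefficient = 2
x_3 = 1.5000, f(x_3) = 1.496242, coefficient = 4
x_4 = 2.0000, f(x_4) = 1.818595, coefficient = 1

I ≈ (0.500000/3) × 10.445358 = 1.740893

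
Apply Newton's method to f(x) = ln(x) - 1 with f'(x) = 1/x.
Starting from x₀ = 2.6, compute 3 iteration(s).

f(x) = ln(x) - 1
f'(x) = 1/x
x₀ = 2.6

Newton-Raphson formula: x_{n+1} = x_n - f(x_n)/f'(x_n)

Iteration 1:
  f(2.600000) = -0.044489
  f'(2.600000) = 0.384615
  x_1 = 2.600000 - (-0.044489)/0.384615 = 2.715670
Iteration 2:
  f(2.715670) = -0.000961
  f'(2.715670) = 0.368233
  x_2 = 2.715670 - (-0.000961)/0.368233 = 2.718281
Iteration 3:
  f(2.718281) = 0.000000
  f'(2.718281) = 0.367880
  x_3 = 2.718281 - 0.000000/0.367880 = 2.718282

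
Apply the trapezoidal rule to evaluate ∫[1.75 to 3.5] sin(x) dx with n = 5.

f(x) = sin(x)
a = 1.75, b = 3.5, n = 5
h = (b - a)/n = 0.350000

Trapezoidal rule: (h/2)[f(x₀) + 2f(x₁) + 2f(x₂) + ... + f(xₙ)]

x_0 = 1.7500, f(x_0) = 0.983986, coefficient = 1
x_1 = 2.1000, f(x_1) = 0.863209, coefficient = 2
x_2 = 2.4500, f(x_2) = 0.637765, coefficient = 2
x_3 = 2.8000, f(x_3) = 0.334988, coefficient = 2
x_4 = 3.1500, f(x_4) = -0.008407, coefficient = 2
x_5 = 3.5000, f(x_5) = -0.350783, coefficient = 1

I ≈ (0.350000/2) × 4.288313 = 0.750455
Exact value: 0.758211
Error: 0.007756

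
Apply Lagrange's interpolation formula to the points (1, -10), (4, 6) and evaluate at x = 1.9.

Lagrange interpolation formula:
P(x) = Σ yᵢ × Lᵢ(x)
where Lᵢ(x) = Π_{j≠i} (x - xⱼ)/(xᵢ - xⱼ)

L_0(1.9) = (1.9 - 4)/(1 - 4) = 0.700000
L_1(1.9) = (1.9 - 1)/(4 - 1) = 0.300000

P(1.9) = (-10)×L_0(1.9) + 6×L_1(1.9)
P(1.9) = -5.200000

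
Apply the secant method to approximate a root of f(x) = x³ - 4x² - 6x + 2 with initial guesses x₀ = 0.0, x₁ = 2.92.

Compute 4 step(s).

f(x) = x³ - 4x² - 6x + 2
x₀ = 0.0, x₁ = 2.92

Secant formula: x_{n+1} = x_n - f(x_n)(x_n - x_{n-1})/(f(x_n) - f(x_{n-1}))

Iteration 1:
  f(0.000000) = 2.000000
  f(2.920000) = -24.728512
  x_2 = 2.920000 - (-24.728512)×(2.920000 - 0.000000)/(-24.728512 - 2.000000)
       = 0.218493
Iteration 2:
  f(2.920000) = -24.728512
  f(0.218493) = 0.508514
  x_3 = 0.218493 - 0.508514×(0.218493 - 2.920000)/(0.508514 - (-24.728512))
       = 0.272927
Iteration 3:
  f(0.218493) = 0.508514
  f(0.272927) = 0.084809
  x_4 = 0.272927 - 0.084809×(0.272927 - 0.218493)/(0.084809 - 0.508514)
       = 0.283823
Iteration 4:
  f(0.272927) = 0.084809
  f(0.283823) = -0.002295
  x_5 = 0.283823 - (-0.002295)×(0.283823 - 0.272927)/(-0.002295 - 0.084809)
       = 0.283536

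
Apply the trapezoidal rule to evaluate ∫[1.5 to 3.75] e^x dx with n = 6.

f(x) = e^x
a = 1.5, b = 3.75, n = 6
h = (b - a)/n = 0.375000

Trapezoidal rule: (h/2)[f(x₀) + 2f(x₁) + 2f(x₂) + ... + f(xₙ)]

x_0 = 1.5000, f(x_0) = 4.481689, coefficient = 1
x_1 = 1.8750, f(x_1) = 6.520819, coefficient = 2
x_2 = 2.2500, f(x_2) = 9.487736, coefficient = 2
x_3 = 2.6250, f(x_3) = 13.804574, coefficient = 2
x_4 = 3.0000, f(x_4) = 20.085537, coefficient = 2
x_5 = 3.3750, f(x_5) = 29.224284, coefficient = 2
x_6 = 3.7500, f(x_6) = 42.521082, coefficient = 1

I ≈ (0.375000/2) × 205.248671 = 38.484126
Exact value: 38.039393
Error: 0.444733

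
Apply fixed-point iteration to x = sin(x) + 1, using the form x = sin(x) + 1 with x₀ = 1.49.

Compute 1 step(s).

Equation: x = sin(x) + 1
Fixed-point form: x = sin(x) + 1
x₀ = 1.49

x_1 = g(1.490000) = 1.996738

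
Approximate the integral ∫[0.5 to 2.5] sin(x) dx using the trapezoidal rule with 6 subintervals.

f(x) = sin(x)
a = 0.5, b = 2.5, n = 6
h = (b - a)/n = 0.333333

Trapezoidal rule: (h/2)[f(x₀) + 2f(x₁) + 2f(x₂) + ... + f(xₙ)]

x_0 = 0.5000, f(x_0) = 0.479426, coefficient = 1
x_1 = 0.8333, f(x_1) = 0.740177, coefficient = 2
x_2 = 1.1667, f(x_2) = 0.919445, coefficient = 2
x_3 = 1.5000, f(x_3) = 0.997495, coefficient = 2
x_4 = 1.8333, f(x_4) = 0.965735, coefficient = 2
x_5 = 2.1667, f(x_5) = 0.827660, coefficient = 2
x_6 = 2.5000, f(x_6) = 0.598472, coefficient = 1

I ≈ (0.333333/2) × 9.978921 = 1.663154
Exact value: 1.678726
Error: 0.015573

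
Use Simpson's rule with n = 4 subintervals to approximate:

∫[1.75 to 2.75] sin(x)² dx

f(x) = sin(x)²
a = 1.75, b = 2.75, n = 4
h = (b - a)/n = 0.250000

Simpson's rule: (h/3)[f(x₀) + 4f(x₁) + 2f(x₂) + ... + f(xₙ)]

x_0 = 1.7500, f(x_0) = 0.968228, coefficient = 1
x_1 = 2.0000, f(x_1) = 0.826822, coefficient = 4
x_2 = 2.2500, f(x_2) = 0.605398, coefficient = 2
x_3 = 2.5000, f(x_3) = 0.358169, coefficient = 4
x_4 = 2.7500, f(x_4) = 0.145665, coefficient = 1

I ≈ (0.250000/3) × 7.064652 = 0.588721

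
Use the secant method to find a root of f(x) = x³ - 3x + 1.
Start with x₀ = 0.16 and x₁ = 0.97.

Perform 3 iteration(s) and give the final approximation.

f(x) = x³ - 3x + 1
x₀ = 0.16, x₁ = 0.97

Secant formula: x_{n+1} = x_n - f(x_n)(x_n - x_{n-1})/(f(x_n) - f(x_{n-1}))

Iteration 1:
  f(0.160000) = 0.524096
  f(0.970000) = -0.997327
  x_2 = 0.970000 - (-0.997327)×(0.970000 - 0.160000)/(-0.997327 - 0.524096)
       = 0.439027
Iteration 2:
  f(0.970000) = -0.997327
  f(0.439027) = -0.232460
  x_3 = 0.439027 - (-0.232460)×(0.439027 - 0.970000)/(-0.232460 - (-0.997327))
       = 0.277652
Iteration 3:
  f(0.439027) = -0.232460
  f(0.277652) = 0.188448
  x_4 = 0.277652 - 0.188448×(0.277652 - 0.439027)/(0.188448 - (-0.232460))
       = 0.349902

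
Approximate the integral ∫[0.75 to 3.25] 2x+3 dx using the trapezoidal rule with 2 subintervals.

f(x) = 2x+3
a = 0.75, b = 3.25, n = 2
h = (b - a)/n = 1.250000

Trapezoidal rule: (h/2)[f(x₀) + 2f(x₁) + 2f(x₂) + ... + f(xₙ)]

x_0 = 0.7500, f(x_0) = 4.500000, coefficient = 1
x_1 = 2.0000, f(x_1) = 7.000000, coefficient = 2
x_2 = 3.2500, f(x_2) = 9.500000, coefficient = 1

I ≈ (1.250000/2) × 28.000000 = 17.500000
Exact value: 17.500000
Error: 0.000000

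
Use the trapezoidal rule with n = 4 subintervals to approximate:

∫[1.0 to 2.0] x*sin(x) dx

f(x) = x*sin(x)
a = 1.0, b = 2.0, n = 4
h = (b - a)/n = 0.250000

Trapezoidal rule: (h/2)[f(x₀) + 2f(x₁) + 2f(x₂) + ... + f(xₙ)]

x_0 = 1.0000, f(x_0) = 0.841471, coefficient = 1
x_1 = 1.2500, f(x_1) = 1.186231, coefficient = 2
x_2 = 1.5000, f(x_2) = 1.496242, coefficient = 2
x_3 = 1.7500, f(x_3) = 1.721975, coefficient = 2
x_4 = 2.0000, f(x_4) = 1.818595, coefficient = 1

I ≈ (0.250000/2) × 11.468963 = 1.433620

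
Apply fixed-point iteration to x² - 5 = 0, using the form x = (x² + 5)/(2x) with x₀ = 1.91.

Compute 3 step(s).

Equation: x² - 5 = 0
Fixed-point form: x = (x² + 5)/(2x)
x₀ = 1.91

x_1 = g(1.910000) = 2.263901
x_2 = g(2.263901) = 2.236239
x_3 = g(2.236239) = 2.236068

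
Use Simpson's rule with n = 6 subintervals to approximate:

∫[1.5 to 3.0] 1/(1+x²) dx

f(x) = 1/(1+x²)
a = 1.5, b = 3.0, n = 6
h = (b - a)/n = 0.250000

Simpson's rule: (h/3)[f(x₀) + 4f(x₁) + 2f(x₂) + ... + f(xₙ)]

x_0 = 1.5000, f(x_0) = 0.307692, coefficient = 1
x_1 = 1.7500, f(x_1) = 0.246154, coefficient = 4
x_2 = 2.0000, f(x_2) = 0.200000, coefficient = 2
x_3 = 2.2500, f(x_3) = 0.164948, coefficient = 4
x_4 = 2.5000, f(x_4) = 0.137931, coefficient = 2
x_5 = 2.7500, f(x_5) = 0.116788, coefficient = 4
x_6 = 3.0000, f(x_6) = 0.100000, coefficient = 1

I ≈ (0.250000/3) × 3.195117 = 0.266260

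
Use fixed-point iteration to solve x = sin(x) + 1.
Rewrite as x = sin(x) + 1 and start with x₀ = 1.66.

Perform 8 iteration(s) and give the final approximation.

Equation: x = sin(x) + 1
Fixed-point form: x = sin(x) + 1
x₀ = 1.66

x_1 = g(1.660000) = 1.996024
x_2 = g(1.996024) = 1.910945
x_3 = g(1.910945) = 1.942705
x_4 = g(1.942705) = 1.931635
x_5 = g(1.931635) = 1.935601
x_6 = g(1.935601) = 1.934193
x_7 = g(1.934193) = 1.934695
x_8 = g(1.934695) = 1.934516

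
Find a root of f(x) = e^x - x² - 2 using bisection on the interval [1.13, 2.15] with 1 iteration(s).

f(x) = e^x - x² - 2
Initial interval: [1.13, 2.15]

Iteration 1:
  c_1 = (1.130000 + 2.150000)/2 = 1.640000
  f(c_1) = f(1.640000) = 0.465570
  f(a) × f(c) < 0, new interval: [1.130000, 1.640000]

After 1 iteration(s), the approximation is c_1 = 1.640000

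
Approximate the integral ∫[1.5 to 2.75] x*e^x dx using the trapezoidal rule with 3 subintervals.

f(x) = x*e^x
a = 1.5, b = 2.75, n = 3
h = (b - a)/n = 0.416667

Trapezoidal rule: (h/2)[f(x₀) + 2f(x₁) + 2f(x₂) + ... + f(xₙ)]

x_0 = 1.5000, f(x_0) = 6.722534, coefficient = 1
x_1 = 1.9167, f(x_1) = 13.029998, coefficient = 2
x_2 = 2.3333, f(x_2) = 24.061937, coefficient = 2
x_3 = 2.7500, f(x_3) = 43.017238, coefficient = 1

I ≈ (0.416667/2) × 123.923640 = 25.817425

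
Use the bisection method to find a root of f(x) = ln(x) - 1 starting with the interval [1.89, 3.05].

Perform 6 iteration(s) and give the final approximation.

f(x) = ln(x) - 1
Initial interval: [1.89, 3.05]

Iteration 1:
  c_1 = (1.890000 + 3.050000)/2 = 2.470000
  f(c_1) = f(2.470000) = -0.095782
  f(a) × f(c) ≥ 0, new interval: [2.470000, 3.050000]
Iteration 2:
  c_2 = (2.470000 + 3.050000)/2 = 2.760000
  f(c_2) = f(2.760000) = 0.015231
  f(a) × f(c) < 0, new interval: [2.470000, 2.760000]
Iteration 3:
  c_3 = (2.470000 + 2.760000)/2 = 2.615000
  f(c_3) = f(2.615000) = -0.038736
  f(a) × f(c) ≥ 0, new interval: [2.615000, 2.760000]
Iteration 4:
  c_4 = (2.615000 + 2.760000)/2 = 2.687500
  f(c_4) = f(2.687500) = -0.011389
  f(a) × f(c) ≥ 0, new interval: [2.687500, 2.760000]
Iteration 5:
  c_5 = (2.687500 + 2.760000)/2 = 2.723750
  f(c_5) = f(2.723750) = 0.002010
  f(a) × f(c) < 0, new interval: [2.687500, 2.723750]
Iteration 6:
  c_6 = (2.687500 + 2.723750)/2 = 2.705625
  f(c_6) = f(2.705625) = -0.004667
  f(a) × f(c) ≥ 0, new interval: [2.705625, 2.723750]

After 6 iteration(s), the approximation is c_6 = 2.705625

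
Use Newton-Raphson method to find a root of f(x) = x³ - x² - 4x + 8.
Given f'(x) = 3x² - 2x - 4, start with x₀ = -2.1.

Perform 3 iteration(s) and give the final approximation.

f(x) = x³ - x² - 4x + 8
f'(x) = 3x² - 2x - 4
x₀ = -2.1

Newton-Raphson formula: x_{n+1} = x_n - f(x_n)/f'(x_n)

Iteration 1:
  f(-2.100000) = 2.729000
  f'(-2.100000) = 13.430000
  x_1 = -2.100000 - 2.729000/13.430000 = -2.303202
Iteration 2:
  f(-2.303202) = -0.309814
  f'(-2.303202) = 16.520619
  x_2 = -2.303202 - (-0.309814)/16.520619 = -2.284449
Iteration 3:
  f(-2.284449) = -0.002775
  f'(-2.284449) = 16.225013
  x_3 = -2.284449 - (-0.002775)/16.225013 = -2.284278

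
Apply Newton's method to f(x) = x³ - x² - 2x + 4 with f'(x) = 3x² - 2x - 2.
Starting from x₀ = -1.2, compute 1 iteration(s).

f(x) = x³ - x² - 2x + 4
f'(x) = 3x² - 2x - 2
x₀ = -1.2

Newton-Raphson formula: x_{n+1} = x_n - f(x_n)/f'(x_n)

Iteration 1:
  f(-1.200000) = 3.232000
  f'(-1.200000) = 4.720000
  x_1 = -1.200000 - 3.232000/4.720000 = -1.884746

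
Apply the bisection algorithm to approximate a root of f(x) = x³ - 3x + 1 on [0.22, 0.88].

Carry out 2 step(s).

f(x) = x³ - 3x + 1
Initial interval: [0.22, 0.88]

Iteration 1:
  c_1 = (0.220000 + 0.880000)/2 = 0.550000
  f(c_1) = f(0.550000) = -0.483625
  f(a) × f(c) < 0, new interval: [0.220000, 0.550000]
Iteration 2:
  c_2 = (0.220000 + 0.550000)/2 = 0.385000
  f(c_2) = f(0.385000) = -0.097933
  f(a) × f(c) < 0, new interval: [0.220000, 0.385000]

After 2 iteration(s), the approximation is c_2 = 0.385000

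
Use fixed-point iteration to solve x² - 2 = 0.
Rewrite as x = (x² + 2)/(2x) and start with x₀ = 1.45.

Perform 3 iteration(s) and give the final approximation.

Equation: x² - 2 = 0
Fixed-point form: x = (x² + 2)/(2x)
x₀ = 1.45

x_1 = g(1.450000) = 1.414655
x_2 = g(1.414655) = 1.414214
x_3 = g(1.414214) = 1.414214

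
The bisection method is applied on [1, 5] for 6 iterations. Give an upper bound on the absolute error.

Bisection error bound: |error| ≤ (b-a)/2^n
|error| ≤ (5 - 1)/2^6 = 4/2^6
|error| ≤ 0.0625000000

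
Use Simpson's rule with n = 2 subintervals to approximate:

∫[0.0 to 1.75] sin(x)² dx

f(x) = sin(x)²
a = 0.0, b = 1.75, n = 2
h = (b - a)/n = 0.875000

Simpson's rule: (h/3)[f(x₀) + 4f(x₁) + 2f(x₂) + ... + f(xₙ)]

x_0 = 0.0000, f(x_0) = 0.000000, coefficient = 1
x_1 = 0.8750, f(x_1) = 0.589123, coefficient = 4
x_2 = 1.7500, f(x_2) = 0.968228, coefficient = 1

I ≈ (0.875000/3) × 3.324720 = 0.969710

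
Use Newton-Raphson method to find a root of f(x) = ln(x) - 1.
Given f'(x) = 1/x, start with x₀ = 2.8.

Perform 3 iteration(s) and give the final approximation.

f(x) = ln(x) - 1
f'(x) = 1/x
x₀ = 2.8

Newton-Raphson formula: x_{n+1} = x_n - f(x_n)/f'(x_n)

Iteration 1:
  f(2.800000) = 0.029619
  f'(2.800000) = 0.357143
  x_1 = 2.800000 - 0.029619/0.357143 = 2.717066
Iteration 2:
  f(2.717066) = -0.000448
  f'(2.717066) = 0.368044
  x_2 = 2.717066 - (-0.000448)/0.368044 = 2.718282
Iteration 3:
  f(2.718282) = 0.000000
  f'(2.718282) = 0.367879
  x_3 = 2.718282 - 0.000000/0.367879 = 2.718282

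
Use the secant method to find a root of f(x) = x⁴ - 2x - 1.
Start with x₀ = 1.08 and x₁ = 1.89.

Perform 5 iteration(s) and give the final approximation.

f(x) = x⁴ - 2x - 1
x₀ = 1.08, x₁ = 1.89

Secant formula: x_{n+1} = x_n - f(x_n)(x_n - x_{n-1})/(f(x_n) - f(x_{n-1}))

Iteration 1:
  f(1.080000) = -1.799511
  f(1.890000) = 7.979898
  x_2 = 1.890000 - 7.979898×(1.890000 - 1.080000)/(7.979898 - (-1.799511))
       = 1.229048
Iteration 2:
  f(1.890000) = 7.979898
  f(1.229048) = -1.176306
  x_3 = 1.229048 - (-1.176306)×(1.229048 - 1.890000)/(-1.176306 - 7.979898)
       = 1.313961
Iteration 3:
  f(1.229048) = -1.176306
  f(1.313961) = -0.647140
  x_4 = 1.313961 - (-0.647140)×(1.313961 - 1.229048)/(-0.647140 - (-1.176306))
       = 1.417805
Iteration 4:
  f(1.313961) = -0.647140
  f(1.417805) = 0.205179
  x_5 = 1.417805 - 0.205179×(1.417805 - 1.313961)/(0.205179 - (-0.647140))
       = 1.392807
Iteration 5:
  f(1.417805) = 0.205179
  f(1.392807) = -0.022360
  x_6 = 1.392807 - (-0.022360)×(1.392807 - 1.417805)/(-0.022360 - 0.205179)
       = 1.395263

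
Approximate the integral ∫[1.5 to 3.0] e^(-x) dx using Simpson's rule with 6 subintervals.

f(x) = e^(-x)
a = 1.5, b = 3.0, n = 6
h = (b - a)/n = 0.250000

Simpson's rule: (h/3)[f(x₀) + 4f(x₁) + 2f(x₂) + ... + f(xₙ)]

x_0 = 1.5000, f(x_0) = 0.223130, coefficient = 1
x_1 = 1.7500, f(x_1) = 0.173774, coefficient = 4
x_2 = 2.0000, f(x_2) = 0.135335, coefficient = 2
x_3 = 2.2500, f(x_3) = 0.105399, coefficient = 4
x_4 = 2.5000, f(x_4) = 0.082085, coefficient = 2
x_5 = 2.7500, f(x_5) = 0.063928, coefficient = 4
x_6 = 3.0000, f(x_6) = 0.049787, coefficient = 1

I ≈ (0.250000/3) × 2.080162 = 0.173347
Exact value: 0.173343
Error: 0.000004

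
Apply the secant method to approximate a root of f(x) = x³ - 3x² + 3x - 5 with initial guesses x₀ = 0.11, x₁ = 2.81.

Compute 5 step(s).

f(x) = x³ - 3x² + 3x - 5
x₀ = 0.11, x₁ = 2.81

Secant formula: x_{n+1} = x_n - f(x_n)(x_n - x_{n-1})/(f(x_n) - f(x_{n-1}))

Iteration 1:
  f(0.110000) = -4.704969
  f(2.810000) = 1.929741
  x_2 = 2.810000 - 1.929741×(2.810000 - 0.110000)/(1.929741 - (-4.704969))
       = 2.024691
Iteration 2:
  f(2.810000) = 1.929741
  f(2.024691) = -2.924085
  x_3 = 2.024691 - (-2.924085)×(2.024691 - 2.810000)/(-2.924085 - 1.929741)
       = 2.497784
Iteration 3:
  f(2.024691) = -2.924085
  f(2.497784) = -0.639939
  x_4 = 2.497784 - (-0.639939)×(2.497784 - 2.024691)/(-0.639939 - (-2.924085))
       = 2.630328
Iteration 4:
  f(2.497784) = -0.639939
  f(2.630328) = 0.333361
  x_5 = 2.630328 - 0.333361×(2.630328 - 2.497784)/(0.333361 - (-0.639939))
       = 2.584931
Iteration 5:
  f(2.630328) = 0.333361
  f(2.584931) = -0.018646
  x_6 = 2.584931 - (-0.018646)×(2.584931 - 2.630328)/(-0.018646 - 0.333361)
       = 2.587335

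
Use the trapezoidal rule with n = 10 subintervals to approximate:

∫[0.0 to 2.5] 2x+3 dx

f(x) = 2x+3
a = 0.0, b = 2.5, n = 10
h = (b - a)/n = 0.250000

Trapezoidal rule: (h/2)[f(x₀) + 2f(x₁) + 2f(x₂) + ... + f(xₙ)]

x_0 = 0.0000, f(x_0) = 3.000000, coefficient = 1
x_1 = 0.2500, f(x_1) = 3.500000, coefficient = 2
x_2 = 0.5000, f(x_2) = 4.000000, coefficient = 2
x_3 = 0.7500, f(x_3) = 4.500000, coefficient = 2
x_4 = 1.0000, f(x_4) = 5.000000, coefficient = 2
x_5 = 1.2500, f(x_5) = 5.500000, coefficient = 2
x_6 = 1.5000, f(x_6) = 6.000000, coefficient = 2
x_7 = 1.7500, f(x_7) = 6.500000, coefficient = 2
x_8 = 2.0000, f(x_8) = 7.000000, coefficient = 2
x_9 = 2.2500, f(x_9) = 7.500000, coefficient = 2
x_10 = 2.5000, f(x_10) = 8.000000, coefficient = 1

I ≈ (0.250000/2) × 110.000000 = 13.750000
Exact value: 13.750000
Error: 0.000000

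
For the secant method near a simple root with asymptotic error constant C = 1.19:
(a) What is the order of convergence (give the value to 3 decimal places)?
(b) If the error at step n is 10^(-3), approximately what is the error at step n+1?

(a) Secant method has superlinear convergence with order φ = (1+√5)/2 ≈ 1.618.
    This means |e_{n+1}| ≈ C|e_n|^1.618.

(b) With |e_n| = 10^(-3) and C = 1.19:
    |e_{n+1}| ≈ 1.19 × (10^(-3))^1.618 = 1.19 × 10^(-4.85)

(a) ≈ 1.618 (golden ratio); (b) |e_{n+1}| ≈ 1.665e-05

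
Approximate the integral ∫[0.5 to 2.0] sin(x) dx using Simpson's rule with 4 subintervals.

f(x) = sin(x)
a = 0.5, b = 2.0, n = 4
h = (b - a)/n = 0.375000

Simpson's rule: (h/3)[f(x₀) + 4f(x₁) + 2f(x₂) + ... + f(xₙ)]

x_0 = 0.5000, f(x_0) = 0.479426, coefficient = 1
x_1 = 0.8750, f(x_1) = 0.767544, coefficient = 4
x_2 = 1.2500, f(x_2) = 0.948985, coefficient = 2
x_3 = 1.6250, f(x_3) = 0.998531, coefficient = 4
x_4 = 2.0000, f(x_4) = 0.909297, coefficient = 1

I ≈ (0.375000/3) × 10.350992 = 1.293874
Exact value: 1.293729
Error: 0.000145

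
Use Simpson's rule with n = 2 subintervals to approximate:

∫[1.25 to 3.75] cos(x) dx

f(x) = cos(x)
a = 1.25, b = 3.75, n = 2
h = (b - a)/n = 1.250000

Simpson's rule: (h/3)[f(x₀) + 4f(x₁) + 2f(x₂) + ... + f(xₙ)]

x_0 = 1.2500, f(x_0) = 0.315322, coefficient = 1
x_1 = 2.5000, f(x_1) = -0.801144, coefficient = 4
x_2 = 3.7500, f(x_2) = -0.820559, coefficient = 1

I ≈ (1.250000/3) × -3.709811 = -1.545755
Exact value: -1.520546
Error: 0.025209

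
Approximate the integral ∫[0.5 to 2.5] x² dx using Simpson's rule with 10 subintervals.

f(x) = x²
a = 0.5, b = 2.5, n = 10
h = (b - a)/n = 0.200000

Simpson's rule: (h/3)[f(x₀) + 4f(x₁) + 2f(x₂) + ... + f(xₙ)]

x_0 = 0.5000, f(x_0) = 0.250000, coefficient = 1
x_1 = 0.7000, f(x_1) = 0.490000, coefficient = 4
x_2 = 0.9000, f(x_2) = 0.810000, coefficient = 2
x_3 = 1.1000, f(x_3) = 1.210000, coefficient = 4
x_4 = 1.3000, f(x_4) = 1.690000, coefficient = 2
x_5 = 1.5000, f(x_5) = 2.250000, coefficient = 4
x_6 = 1.7000, f(x_6) = 2.890000, coefficient = 2
x_7 = 1.9000, f(x_7) = 3.610000, coefficient = 4
x_8 = 2.1000, f(x_8) = 4.410000, coefficient = 2
x_9 = 2.3000, f(x_9) = 5.290000, coefficient = 4
x_10 = 2.5000, f(x_10) = 6.250000, coefficient = 1

I ≈ (0.200000/3) × 77.500000 = 5.166667
Exact value: 5.166667
Error: 0.000000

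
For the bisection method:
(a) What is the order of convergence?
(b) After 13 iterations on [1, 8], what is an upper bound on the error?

(a) Bisection has linear (order 1) convergence; the error is halved each step.

(b) Error bound = (b-a)/2^n = (8 - 1)/2^{13}
    = 7/2^{13}

(a) 1 (linear); (b) error ≤ 8.54e-04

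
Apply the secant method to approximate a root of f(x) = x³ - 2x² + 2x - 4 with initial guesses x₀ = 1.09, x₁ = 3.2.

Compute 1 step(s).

f(x) = x³ - 2x² + 2x - 4
x₀ = 1.09, x₁ = 3.2

Secant formula: x_{n+1} = x_n - f(x_n)(x_n - x_{n-1})/(f(x_n) - f(x_{n-1}))

Iteration 1:
  f(1.090000) = -2.901171
  f(3.200000) = 14.688000
  x_2 = 3.200000 - 14.688000×(3.200000 - 1.090000)/(14.688000 - (-2.901171))
       = 1.438025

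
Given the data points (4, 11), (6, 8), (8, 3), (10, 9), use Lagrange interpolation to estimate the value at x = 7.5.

Lagrange interpolation formula:
P(x) = Σ yᵢ × Lᵢ(x)
where Lᵢ(x) = Π_{j≠i} (x - xⱼ)/(xᵢ - xⱼ)

L_0(7.5) = (7.5 - 6)/(4 - 6) × (7.5 - 8)/(4 - 8) × (7.5 - 10)/(4 - 10) = -0.039062
L_1(7.5) = (7.5 - 4)/(6 - 4) × (7.5 - 8)/(6 - 8) × (7.5 - 10)/(6 - 10) = 0.273438
L_2(7.5) = (7.5 - 4)/(8 - 4) × (7.5 - 6)/(8 - 6) × (7.5 - 10)/(8 - 10) = 0.820312
L_3(7.5) = (7.5 - 4)/(10 - 4) × (7.5 - 6)/(10 - 6) × (7.5 - 8)/(10 - 8) = -0.054688

P(7.5) = 11×L_0(7.5) + 8×L_1(7.5) + 3×L_2(7.5) + 9×L_3(7.5)
P(7.5) = 3.726562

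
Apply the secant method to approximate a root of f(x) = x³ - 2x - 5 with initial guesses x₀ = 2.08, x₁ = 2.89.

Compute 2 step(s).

f(x) = x³ - 2x - 5
x₀ = 2.08, x₁ = 2.89

Secant formula: x_{n+1} = x_n - f(x_n)(x_n - x_{n-1})/(f(x_n) - f(x_{n-1}))

Iteration 1:
  f(2.080000) = -0.161088
  f(2.890000) = 13.357569
  x_2 = 2.890000 - 13.357569×(2.890000 - 2.080000)/(13.357569 - (-0.161088))
       = 2.089652
Iteration 2:
  f(2.890000) = 13.357569
  f(2.089652) = -0.054535
  x_3 = 2.089652 - (-0.054535)×(2.089652 - 2.890000)/(-0.054535 - 13.357569)
       = 2.092906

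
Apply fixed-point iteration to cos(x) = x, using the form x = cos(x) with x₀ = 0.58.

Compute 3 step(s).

Equation: cos(x) = x
Fixed-point form: x = cos(x)
x₀ = 0.58

x_1 = g(0.580000) = 0.836463
x_2 = g(0.836463) = 0.670093
x_3 = g(0.670093) = 0.783764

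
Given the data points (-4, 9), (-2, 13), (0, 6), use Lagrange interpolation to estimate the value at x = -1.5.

Lagrange interpolation formula:
P(x) = Σ yᵢ × Lᵢ(x)
where Lᵢ(x) = Π_{j≠i} (x - xⱼ)/(xᵢ - xⱼ)

L_0(-1.5) = (-1.5 - (-2))/(-4 - (-2)) × (-1.5 - 0)/(-4 - 0) = -0.093750
L_1(-1.5) = (-1.5 - (-4))/(-2 - (-4)) × (-1.5 - 0)/(-2 - 0) = 0.937500
L_2(-1.5) = (-1.5 - (-4))/(0 - (-4)) × (-1.5 - (-2))/(0 - (-2)) = 0.156250

P(-1.5) = 9×L_0(-1.5) + 13×L_1(-1.5) + 6×L_2(-1.5)
P(-1.5) = 12.281250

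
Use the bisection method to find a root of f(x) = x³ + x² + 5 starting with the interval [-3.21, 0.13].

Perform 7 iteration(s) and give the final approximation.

f(x) = x³ + x² + 5
Initial interval: [-3.21, 0.13]

Iteration 1:
  c_1 = (-3.210000 + 0.130000)/2 = -1.540000
  f(c_1) = f(-1.540000) = 3.719336
  f(a) × f(c) < 0, new interval: [-3.210000, -1.540000]
Iteration 2:
  c_2 = (-3.210000 + (-1.540000))/2 = -2.375000
  f(c_2) = f(-2.375000) = -2.755859
  f(a) × f(c) ≥ 0, new interval: [-2.375000, -1.540000]
Iteration 3:
  c_3 = (-2.375000 + (-1.540000))/2 = -1.957500
  f(c_3) = f(-1.957500) = 1.331046
  f(a) × f(c) < 0, new interval: [-2.375000, -1.957500]
Iteration 4:
  c_4 = (-2.375000 + (-1.957500))/2 = -2.166250
  f(c_4) = f(-2.166250) = -0.472790
  f(a) × f(c) ≥ 0, new interval: [-2.166250, -1.957500]
Iteration 5:
  c_5 = (-2.166250 + (-1.957500))/2 = -2.061875
  f(c_5) = f(-2.061875) = 0.485621
  f(a) × f(c) < 0, new interval: [-2.166250, -2.061875]
Iteration 6:
  c_6 = (-2.166250 + (-2.061875))/2 = -2.114062
  f(c_6) = f(-2.114062) = 0.020965
  f(a) × f(c) < 0, new interval: [-2.166250, -2.114062]
Iteration 7:
  c_7 = (-2.166250 + (-2.114062))/2 = -2.140156
  f(c_7) = f(-2.140156) = -0.222222
  f(a) × f(c) ≥ 0, new interval: [-2.140156, -2.114062]

After 7 iteration(s), the approximation is c_7 = -2.140156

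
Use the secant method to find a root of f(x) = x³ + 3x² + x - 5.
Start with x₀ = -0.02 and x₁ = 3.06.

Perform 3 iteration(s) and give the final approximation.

f(x) = x³ + 3x² + x - 5
x₀ = -0.02, x₁ = 3.06

Secant formula: x_{n+1} = x_n - f(x_n)(x_n - x_{n-1})/(f(x_n) - f(x_{n-1}))

Iteration 1:
  f(-0.020000) = -5.018808
  f(3.060000) = 54.803416
  x_2 = 3.060000 - 54.803416×(3.060000 - (-0.020000))/(54.803416 - (-5.018808))
       = 0.238398
Iteration 2:
  f(3.060000) = 54.803416
  f(0.238398) = -4.577553
  x_3 = 0.238398 - (-4.577553)×(0.238398 - 3.060000)/(-4.577553 - 54.803416)
       = 0.455909
Iteration 3:
  f(0.238398) = -4.577553
  f(0.455909) = -3.825770
  x_4 = 0.455909 - (-3.825770)×(0.455909 - 0.238398)/(-3.825770 - (-4.577553))
       = 1.562808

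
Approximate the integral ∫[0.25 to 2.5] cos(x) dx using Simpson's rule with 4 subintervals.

f(x) = cos(x)
a = 0.25, b = 2.5, n = 4
h = (b - a)/n = 0.562500

Simpson's rule: (h/3)[f(x₀) + 4f(x₁) + 2f(x₂) + ... + f(xₙ)]

x_0 = 0.2500, f(x_0) = 0.968912, coefficient = 1
x_1 = 0.8125, f(x_1) = 0.687686, coefficient = 4
x_2 = 1.3750, f(x_2) = 0.194548, coefficient = 2
x_3 = 1.9375, f(x_3) = -0.358540, coefficient = 4
x_4 = 2.5000, f(x_4) = -0.801144, coefficient = 1

I ≈ (0.562500/3) × 1.873446 = 0.351271
Exact value: 0.351068
Error: 0.000203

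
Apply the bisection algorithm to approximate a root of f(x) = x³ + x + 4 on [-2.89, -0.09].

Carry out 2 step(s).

f(x) = x³ + x + 4
Initial interval: [-2.89, -0.09]

Iteration 1:
  c_1 = (-2.890000 + (-0.090000))/2 = -1.490000
  f(c_1) = f(-1.490000) = -0.797949
  f(a) × f(c) ≥ 0, new interval: [-1.490000, -0.090000]
Iteration 2:
  c_2 = (-1.490000 + (-0.090000))/2 = -0.790000
  f(c_2) = f(-0.790000) = 2.716961
  f(a) × f(c) < 0, new interval: [-1.490000, -0.790000]

After 2 iteration(s), the approximation is c_2 = -0.790000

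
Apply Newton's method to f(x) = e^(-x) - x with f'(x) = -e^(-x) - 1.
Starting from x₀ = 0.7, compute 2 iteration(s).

f(x) = e^(-x) - x
f'(x) = -e^(-x) - 1
x₀ = 0.7

Newton-Raphson formula: x_{n+1} = x_n - f(x_n)/f'(x_n)

Iteration 1:
  f(0.700000) = -0.203415
  f'(0.700000) = -1.496585
  x_1 = 0.700000 - (-0.203415)/(-1.496585) = 0.564081
Iteration 2:
  f(0.564081) = 0.004802
  f'(0.564081) = -1.568883
  x_2 = 0.564081 - 0.004802/(-1.568883) = 0.567142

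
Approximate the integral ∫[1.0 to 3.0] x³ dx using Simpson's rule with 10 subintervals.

f(x) = x³
a = 1.0, b = 3.0, n = 10
h = (b - a)/n = 0.200000

Simpson's rule: (h/3)[f(x₀) + 4f(x₁) + 2f(x₂) + ... + f(xₙ)]

x_0 = 1.0000, f(x_0) = 1.000000, coefficient = 1
x_1 = 1.2000, f(x_1) = 1.728000, coefficient = 4
x_2 = 1.4000, f(x_2) = 2.744000, coefficient = 2
x_3 = 1.6000, f(x_3) = 4.096000, coefficient = 4
x_4 = 1.8000, f(x_4) = 5.832000, coefficient = 2
x_5 = 2.0000, f(x_5) = 8.000000, coefficient = 4
x_6 = 2.2000, f(x_6) = 10.648000, coefficient = 2
x_7 = 2.4000, f(x_7) = 13.824000, coefficient = 4
x_8 = 2.6000, f(x_8) = 17.576000, coefficient = 2
x_9 = 2.8000, f(x_9) = 21.952000, coefficient = 4
x_10 = 3.0000, f(x_10) = 27.000000, coefficient = 1

I ≈ (0.200000/3) × 300.000000 = 20.000000
Exact value: 20.000000
Error: 0.000000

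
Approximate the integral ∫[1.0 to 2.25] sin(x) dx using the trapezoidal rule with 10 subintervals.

f(x) = sin(x)
a = 1.0, b = 2.25, n = 10
h = (b - a)/n = 0.125000

Trapezoidal rule: (h/2)[f(x₀) + 2f(x₁) + 2f(x₂) + ... + f(xₙ)]

x_0 = 1.0000, f(x_0) = 0.841471, coefficient = 1
x_1 = 1.1250, f(x_1) = 0.902268, coefficient = 2
x_2 = 1.2500, f(x_2) = 0.948985, coefficient = 2
x_3 = 1.3750, f(x_3) = 0.980893, coefficient = 2
x_4 = 1.5000, f(x_4) = 0.997495, coefficient = 2
x_5 = 1.6250, f(x_5) = 0.998531, coefficient = 2
x_6 = 1.7500, f(x_6) = 0.983986, coefficient = 2
x_7 = 1.8750, f(x_7) = 0.954086, coefficient = 2
x_8 = 2.0000, f(x_8) = 0.909297, coefficient = 2
x_9 = 2.1250, f(x_9) = 0.850320, coefficient = 2
x_10 = 2.2500, f(x_10) = 0.778073, coefficient = 1

I ≈ (0.125000/2) × 18.671265 = 1.166954
Exact value: 1.168476
Error: 0.001522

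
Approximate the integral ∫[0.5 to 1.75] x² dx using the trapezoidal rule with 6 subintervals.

f(x) = x²
a = 0.5, b = 1.75, n = 6
h = (b - a)/n = 0.208333

Trapezoidal rule: (h/2)[f(x₀) + 2f(x₁) + 2f(x₂) + ... + f(xₙ)]

x_0 = 0.5000, f(x_0) = 0.250000, coefficient = 1
x_1 = 0.7083, f(x_1) = 0.501736, coefficient = 2
x_2 = 0.9167, f(x_2) = 0.840278, coefficient = 2
x_3 = 1.1250, f(x_3) = 1.265625, coefficient = 2
x_4 = 1.3333, f(x_4) = 1.777778, coefficient = 2
x_5 = 1.5417, f(x_5) = 2.376736, coefficient = 2
x_6 = 1.7500, f(x_6) = 3.062500, coefficient = 1

I ≈ (0.208333/2) × 16.836806 = 1.753834
Exact value: 1.744792
Error: 0.009042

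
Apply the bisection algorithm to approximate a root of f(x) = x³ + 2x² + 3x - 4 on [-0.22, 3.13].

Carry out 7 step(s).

f(x) = x³ + 2x² + 3x - 4
Initial interval: [-0.22, 3.13]

Iteration 1:
  c_1 = (-0.220000 + 3.130000)/2 = 1.455000
  f(c_1) = f(1.455000) = 7.679321
  f(a) × f(c) < 0, new interval: [-0.220000, 1.455000]
Iteration 2:
  c_2 = (-0.220000 + 1.455000)/2 = 0.617500
  f(c_2) = f(0.617500) = -1.149431
  f(a) × f(c) ≥ 0, new interval: [0.617500, 1.455000]
Iteration 3:
  c_3 = (0.617500 + 1.455000)/2 = 1.036250
  f(c_3) = f(1.036250) = 2.369118
  f(a) × f(c) < 0, new interval: [0.617500, 1.036250]
Iteration 4:
  c_4 = (0.617500 + 1.036250)/2 = 0.826875
  f(c_4) = f(0.826875) = 0.413422
  f(a) × f(c) < 0, new interval: [0.617500, 0.826875]
Iteration 5:
  c_5 = (0.617500 + 0.826875)/2 = 0.722187
  f(c_5) = f(0.722187) = -0.413668
  f(a) × f(c) ≥ 0, new interval: [0.722187, 0.826875]
Iteration 6:
  c_6 = (0.722187 + 0.826875)/2 = 0.774531
  f(c_6) = f(0.774531) = -0.011969
  f(a) × f(c) ≥ 0, new interval: [0.774531, 0.826875]
Iteration 7:
  c_7 = (0.774531 + 0.826875)/2 = 0.800703
  f(c_7) = f(0.800703) = 0.197712
  f(a) × f(c) < 0, new interval: [0.774531, 0.800703]

After 7 iteration(s), the approximation is c_7 = 0.800703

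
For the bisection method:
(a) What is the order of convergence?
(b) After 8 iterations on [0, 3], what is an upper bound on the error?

(a) Bisection has linear (order 1) convergence; the error is halved each step.

(b) Error bound = (b-a)/2^n = (3 - 0)/2^{8}
    = 3/2^{8}

(a) 1 (linear); (b) error ≤ 1.17e-02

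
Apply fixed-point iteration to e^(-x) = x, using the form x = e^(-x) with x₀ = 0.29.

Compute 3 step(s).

Equation: e^(-x) = x
Fixed-point form: x = e^(-x)
x₀ = 0.29

x_1 = g(0.290000) = 0.748264
x_2 = g(0.748264) = 0.473187
x_3 = g(0.473187) = 0.623013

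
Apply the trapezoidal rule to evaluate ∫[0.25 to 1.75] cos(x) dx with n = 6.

f(x) = cos(x)
a = 0.25, b = 1.75, n = 6
h = (b - a)/n = 0.250000

Trapezoidal rule: (h/2)[f(x₀) + 2f(x₁) + 2f(x₂) + ... + f(xₙ)]

x_0 = 0.2500, f(x_0) = 0.968912, coefficient = 1
x_1 = 0.5000, f(x_1) = 0.877583, coefficient = 2
x_2 = 0.7500, f(x_2) = 0.731689, coefficient = 2
x_3 = 1.0000, f(x_3) = 0.540302, coefficient = 2
x_4 = 1.2500, f(x_4) = 0.315322, coefficient = 2
x_5 = 1.5000, f(x_5) = 0.070737, coefficient = 2
x_6 = 1.7500, f(x_6) = -0.178246, coefficient = 1

I ≈ (0.250000/2) × 5.861933 = 0.732742
Exact value: 0.736582
Error: 0.003840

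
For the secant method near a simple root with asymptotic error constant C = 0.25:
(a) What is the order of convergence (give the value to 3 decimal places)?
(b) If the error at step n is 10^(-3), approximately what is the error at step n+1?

(a) Secant method has superlinear convergence with order φ = (1+√5)/2 ≈ 1.618.
    This means |e_{n+1}| ≈ C|e_n|^1.618.

(b) With |e_n| = 10^(-3) and C = 0.25:
    |e_{n+1}| ≈ 0.25 × (10^(-3))^1.618 = 0.25 × 10^(-4.85)

(a) ≈ 1.618 (golden ratio); (b) |e_{n+1}| ≈ 3.498e-06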